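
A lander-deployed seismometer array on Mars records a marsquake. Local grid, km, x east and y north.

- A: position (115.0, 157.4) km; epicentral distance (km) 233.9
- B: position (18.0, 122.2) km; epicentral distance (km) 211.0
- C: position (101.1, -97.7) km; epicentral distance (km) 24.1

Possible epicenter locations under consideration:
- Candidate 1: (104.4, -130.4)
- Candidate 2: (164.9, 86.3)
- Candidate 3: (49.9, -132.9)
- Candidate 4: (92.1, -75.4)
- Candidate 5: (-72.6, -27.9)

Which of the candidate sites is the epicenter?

For each candidate, compare |candidate − station| to the reported distance:
Candidate 1: residuals A 54.1, B 56.0, C 8.8 → max 56.0 km
Candidate 2: residuals A 147.0, B 59.8, C 170.6 → max 170.6 km
Candidate 3: residuals A 63.6, B 46.1, C 38.0 → max 63.6 km
Candidate 4: residuals A 0.0, B 0.0, C 0.1 → max 0.1 km
Candidate 5: residuals A 29.8, B 35.7, C 163.1 → max 163.1 km
Only Candidate 4 has all residuals ≈ 0.

Candidate 4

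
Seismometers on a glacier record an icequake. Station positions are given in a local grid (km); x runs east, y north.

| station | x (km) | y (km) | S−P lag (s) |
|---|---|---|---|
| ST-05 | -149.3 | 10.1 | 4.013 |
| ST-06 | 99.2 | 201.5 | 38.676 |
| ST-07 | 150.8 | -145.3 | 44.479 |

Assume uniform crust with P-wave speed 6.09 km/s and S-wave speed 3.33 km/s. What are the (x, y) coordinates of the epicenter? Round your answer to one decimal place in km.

-126.1 km east, 28.3 km north

Distance from S−P lag: d = Δt · v_P v_S / (v_P − v_S) = Δt · (6.09·3.33)/(6.09−3.33) ≈ 7.3477·Δt.
So d_ST-05 = 29.49, d_ST-06 = 284.18, d_ST-07 = 326.82 km.
Circle about each station: (x + 149.3)² + (y − 10.1)² = 29.49²; (x − 99.2)² + (y − 201.5)² = 284.18²; (x − 150.8)² + (y + 145.3)² = 326.82².
Subtracting pairs of circle equations eliminates x²+y² and gives linear equations (the radical axes):
497.0 x + 382.8 y = -51838.22
600.2 x − 310.8 y = -84481.42
Solving the 2×2 system: x ≈ -126.1, y ≈ 28.3 km.
Check against ST-05 (with the unrounded x, y): √((x + 149.3)²+(y − 10.1)²) = 29.49 ≈ 29.49 km. ✓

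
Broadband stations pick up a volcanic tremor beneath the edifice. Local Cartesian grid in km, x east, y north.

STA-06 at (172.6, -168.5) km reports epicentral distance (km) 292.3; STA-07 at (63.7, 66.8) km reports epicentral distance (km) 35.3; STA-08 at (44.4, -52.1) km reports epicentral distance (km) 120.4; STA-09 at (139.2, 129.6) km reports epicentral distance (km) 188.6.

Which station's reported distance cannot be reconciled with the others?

Solve using three stations at a time. Using STA-06, STA-08, STA-09 (subtract circle equations pairwise → linear system) gives (x, y) ≈ (-28.5, 43.5).
Distances from that point to each station vs reported:
  STA-06: calculated 292.2 vs reported 292.3 → residual 0.1 km
  STA-07: calculated 95.1 vs reported 35.3 → residual 59.8 km
  STA-08: calculated 120.3 vs reported 120.4 → residual 0.1 km
  STA-09: calculated 188.5 vs reported 188.6 → residual 0.1 km
STA-06, STA-08, STA-09 are mutually consistent (residuals ≈ 0); STA-07 is off by 59.8 km.

STA-07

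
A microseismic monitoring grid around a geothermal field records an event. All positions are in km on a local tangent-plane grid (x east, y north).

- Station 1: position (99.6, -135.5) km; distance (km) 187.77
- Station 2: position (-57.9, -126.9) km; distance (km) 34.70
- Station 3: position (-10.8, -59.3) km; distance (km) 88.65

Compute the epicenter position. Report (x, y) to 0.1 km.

(-85.9, -106.4)

Circle about each station: (x − 99.6)² + (y + 135.5)² = 187.77²; (x + 57.9)² + (y + 126.9)² = 34.70²; (x + 10.8)² + (y + 59.3)² = 88.65².
Subtracting the Station 1 equation from the Station 2 and Station 3 equations removes the quadratic terms:
-315.0 x + 17.2 y = 25229.09
-220.8 x + 152.4 y = 2751.47
Solving the 2×2 system: x ≈ -85.9, y ≈ -106.4 km.
Check against Station 1 (with the unrounded x, y): √((x − 99.6)²+(y + 135.5)²) = 187.77 ≈ 187.77 km. ✓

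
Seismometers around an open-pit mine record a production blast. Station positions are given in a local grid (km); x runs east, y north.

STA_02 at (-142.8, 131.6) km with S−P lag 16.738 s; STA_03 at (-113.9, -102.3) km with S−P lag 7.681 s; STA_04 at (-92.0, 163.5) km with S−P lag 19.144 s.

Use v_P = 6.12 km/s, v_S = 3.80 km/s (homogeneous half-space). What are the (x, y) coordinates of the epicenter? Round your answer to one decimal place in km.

(-92.3, -28.4)

Distance from S−P lag: d = Δt · v_P v_S / (v_P − v_S) = Δt · (6.12·3.80)/(6.12−3.80) ≈ 10.0241·Δt.
So d_STA_02 = 167.78, d_STA_03 = 77.00, d_STA_04 = 191.90 km.
Circle about each station: (x + 142.8)² + (y − 131.6)² = 167.78²; (x + 113.9)² + (y + 102.3)² = 77.00²; (x + 92.0)² + (y − 163.5)² = 191.90².
Subtracting the STA_02 equation from the STA_03 and STA_04 equations removes the quadratic terms:
57.8 x − 467.8 y = 7949.23
101.6 x + 63.8 y = -11189.63
Solving the 2×2 system: x ≈ -92.3, y ≈ -28.4 km.
Check against STA_02 (with the unrounded x, y): √((x + 142.8)²+(y − 131.6)²) = 167.78 ≈ 167.78 km. ✓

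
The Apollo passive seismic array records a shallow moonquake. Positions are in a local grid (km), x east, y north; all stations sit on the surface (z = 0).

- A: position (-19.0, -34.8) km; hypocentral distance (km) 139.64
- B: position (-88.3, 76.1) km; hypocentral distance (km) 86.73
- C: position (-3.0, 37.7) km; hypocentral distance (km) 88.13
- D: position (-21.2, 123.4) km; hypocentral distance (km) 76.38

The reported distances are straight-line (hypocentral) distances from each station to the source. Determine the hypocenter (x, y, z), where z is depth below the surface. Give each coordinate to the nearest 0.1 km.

x ≈ -33.4 km, y ≈ 87.3 km, depth ≈ 66.2 km

Each station gives a sphere (x−x_i)² + (y−y_i)² + z² = d_i² (stations at z=0).
Subtracting the A sphere from B and C: z² cancels, leaving linear equations in x and y:
-138.6 x + 221.8 y = 23993.30
32.0 x + 145.0 y = 11590.68
Solving: x ≈ -33.397, y ≈ 87.306 km (keep extra digits for the depth step; rounded: -33.4, 87.3).
Then from the A sphere: z² = 139.64² − (x + 19.0)² − (y + 34.8)² with x = -33.397, y = 87.306, so z ≈ 66.198 ≈ 66.2 km.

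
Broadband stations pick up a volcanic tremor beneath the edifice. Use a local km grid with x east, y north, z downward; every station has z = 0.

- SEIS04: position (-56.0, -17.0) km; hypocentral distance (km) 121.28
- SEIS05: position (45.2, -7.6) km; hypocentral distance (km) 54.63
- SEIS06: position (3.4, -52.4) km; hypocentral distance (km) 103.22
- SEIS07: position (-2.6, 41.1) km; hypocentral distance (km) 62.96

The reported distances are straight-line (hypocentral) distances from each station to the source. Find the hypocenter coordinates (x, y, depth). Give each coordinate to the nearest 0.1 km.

(48.3, 33.2, 36.2)

Each station gives a sphere (x−x_i)² + (y−y_i)² + z² = d_i² (stations at z=0).
Subtracting the SEIS04 sphere from SEIS05 and SEIS06: z² cancels, leaving linear equations in x and y:
202.4 x + 18.8 y = 10400.20
118.8 x − 70.8 y = 3386.79
Solving: x ≈ 48.300, y ≈ 33.209 km (keep extra digits for the depth step; rounded: 48.3, 33.2).
Then from the SEIS04 sphere: z² = 121.28² − (x + 56.0)² − (y + 17.0)² with x = 48.300, y = 33.209, so z ≈ 36.186 ≈ 36.2 km.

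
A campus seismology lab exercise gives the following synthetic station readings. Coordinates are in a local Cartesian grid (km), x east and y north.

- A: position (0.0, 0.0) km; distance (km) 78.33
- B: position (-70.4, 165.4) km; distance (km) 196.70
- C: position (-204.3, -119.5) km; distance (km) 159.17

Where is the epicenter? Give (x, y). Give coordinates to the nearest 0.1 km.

Circle about each station: x² + y² = 78.33²; (x + 70.4)² + (y − 165.4)² = 196.70²; (x + 204.3)² + (y + 119.5)² = 159.17².
Subtracting the A equation from the B and C equations removes the quadratic terms:
-140.8 x + 330.8 y = -241.98
-408.6 x − 239.0 y = 36819.24
Solving the 2×2 system: x ≈ -71.8, y ≈ -31.3 km.

-71.8 km east, -31.3 km north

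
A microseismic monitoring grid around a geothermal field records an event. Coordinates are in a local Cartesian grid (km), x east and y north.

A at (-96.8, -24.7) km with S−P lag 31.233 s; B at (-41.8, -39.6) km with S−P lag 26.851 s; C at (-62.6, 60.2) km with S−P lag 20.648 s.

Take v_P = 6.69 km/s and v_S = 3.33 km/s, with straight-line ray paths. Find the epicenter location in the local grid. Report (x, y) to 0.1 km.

x ≈ 68.3 km, y ≈ 100.3 km

Distance from S−P lag: d = Δt · v_P v_S / (v_P − v_S) = Δt · (6.69·3.33)/(6.69−3.33) ≈ 6.6303·Δt.
So d_A = 207.08, d_B = 178.03, d_C = 136.90 km.
Circle about each station: (x + 96.8)² + (y + 24.7)² = 207.08²; (x + 41.8)² + (y + 39.6)² = 178.03²; (x + 62.6)² + (y − 60.2)² = 136.90².
Subtracting pairs of circle equations eliminates x²+y² and gives linear equations (the radical axes):
110.0 x − 29.8 y = 4522.52
68.4 x + 169.8 y = 21702.99
Solving the 2×2 system: x ≈ 68.3, y ≈ 100.3 km.
Check against A (with the unrounded x, y): √((x + 96.8)²+(y + 24.7)²) = 207.08 ≈ 207.08 km. ✓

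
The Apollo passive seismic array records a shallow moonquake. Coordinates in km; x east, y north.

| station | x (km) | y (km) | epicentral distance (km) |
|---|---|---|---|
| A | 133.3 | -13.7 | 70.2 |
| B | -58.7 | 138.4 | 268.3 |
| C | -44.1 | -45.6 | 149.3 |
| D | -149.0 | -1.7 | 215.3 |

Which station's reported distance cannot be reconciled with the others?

Solve using three stations at a time. Using A, B, C (subtract circle equations pairwise → linear system) gives (x, y) ≈ (102.0, -76.5).
Distances from that point to each station vs reported:
  A: calculated 70.2 vs reported 70.2 → residual 0.0 km
  B: calculated 268.3 vs reported 268.3 → residual 0.0 km
  C: calculated 149.3 vs reported 149.3 → residual 0.0 km
  D: calculated 261.9 vs reported 215.3 → residual 46.6 km
A, B, C are mutually consistent (residuals ≈ 0); D is off by 46.6 km.

D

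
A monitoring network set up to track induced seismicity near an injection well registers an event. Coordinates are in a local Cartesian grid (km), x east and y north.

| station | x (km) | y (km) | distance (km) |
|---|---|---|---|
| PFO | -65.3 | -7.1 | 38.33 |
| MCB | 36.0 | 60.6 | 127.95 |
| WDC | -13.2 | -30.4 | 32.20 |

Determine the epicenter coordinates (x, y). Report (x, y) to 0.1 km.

Circle about each station: (x + 65.3)² + (y + 7.1)² = 38.33²; (x − 36.0)² + (y − 60.6)² = 127.95²; (x + 13.2)² + (y + 30.4)² = 32.20².
Subtracting pairs of circle equations eliminates x²+y² and gives linear equations (the radical axes):
202.6 x + 135.4 y = -14248.15
104.2 x − 46.6 y = -2783.75
Solving the 2×2 system: x ≈ -44.2, y ≈ -39.1 km.

(-44.2, -39.1)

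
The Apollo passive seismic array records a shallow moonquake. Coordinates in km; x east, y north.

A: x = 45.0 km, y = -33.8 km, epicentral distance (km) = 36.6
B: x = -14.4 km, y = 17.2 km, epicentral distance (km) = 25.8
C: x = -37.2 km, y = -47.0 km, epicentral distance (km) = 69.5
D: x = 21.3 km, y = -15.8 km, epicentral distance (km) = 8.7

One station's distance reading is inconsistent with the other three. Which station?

B

Solve using three stations at a time. Using A, C, D (subtract circle equations pairwise → linear system) gives (x, y) ≈ (19.8, -7.3).
Distances from that point to each station vs reported:
  A: calculated 36.6 vs reported 36.6 → residual 0.0 km
  B: calculated 42.1 vs reported 25.8 → residual 16.3 km
  C: calculated 69.5 vs reported 69.5 → residual 0.0 km
  D: calculated 8.7 vs reported 8.7 → residual 0.0 km
A, C, D are mutually consistent (residuals ≈ 0); B is off by 16.3 km.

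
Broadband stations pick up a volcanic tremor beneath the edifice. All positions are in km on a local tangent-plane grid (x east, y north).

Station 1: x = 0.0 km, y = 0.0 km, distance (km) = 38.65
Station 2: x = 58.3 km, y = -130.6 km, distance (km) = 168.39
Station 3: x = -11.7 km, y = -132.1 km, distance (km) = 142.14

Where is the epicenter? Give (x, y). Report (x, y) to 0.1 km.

Circle about each station: x² + y² = 38.65²; (x − 58.3)² + (y + 130.6)² = 168.39²; (x + 11.7)² + (y + 132.1)² = 142.14².
Subtracting pairs of circle equations eliminates x²+y² and gives linear equations (the radical axes):
116.6 x − 261.2 y = -6406.12
-23.4 x − 264.2 y = -1122.66
Solving the 2×2 system: x ≈ -37.9, y ≈ 7.6 km.

x ≈ -37.9 km, y ≈ 7.6 km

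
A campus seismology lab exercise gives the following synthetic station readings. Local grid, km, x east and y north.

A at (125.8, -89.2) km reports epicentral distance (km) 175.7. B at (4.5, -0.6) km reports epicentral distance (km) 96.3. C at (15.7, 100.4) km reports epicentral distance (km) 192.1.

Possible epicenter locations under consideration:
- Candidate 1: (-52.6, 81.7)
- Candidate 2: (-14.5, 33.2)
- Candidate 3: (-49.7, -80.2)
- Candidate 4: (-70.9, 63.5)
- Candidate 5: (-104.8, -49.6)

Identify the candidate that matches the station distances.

For each candidate, compare |candidate − station| to the reported distance:
Candidate 1: residuals A 71.3, B 3.9, C 121.3 → max 121.3 km
Candidate 2: residuals A 10.5, B 57.5, C 118.4 → max 118.4 km
Candidate 3: residuals A 0.0, B 0.0, C 0.0 → max 0.0 km
Candidate 4: residuals A 73.3, B 2.7, C 98.0 → max 98.0 km
Candidate 5: residuals A 58.3, B 23.5, C 0.3 → max 58.3 km
Only Candidate 3 has all residuals ≈ 0.

Candidate 3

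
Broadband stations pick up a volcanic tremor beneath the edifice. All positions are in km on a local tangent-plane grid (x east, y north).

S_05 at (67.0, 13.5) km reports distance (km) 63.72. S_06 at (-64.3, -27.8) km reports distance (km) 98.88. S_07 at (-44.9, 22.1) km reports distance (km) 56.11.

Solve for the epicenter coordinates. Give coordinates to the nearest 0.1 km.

Circle about each station: (x − 67.0)² + (y − 13.5)² = 63.72²; (x + 64.3)² + (y + 27.8)² = 98.88²; (x + 44.9)² + (y − 22.1)² = 56.11².
Subtracting pairs of circle equations eliminates x²+y² and gives linear equations (the radical axes):
-262.6 x − 82.6 y = -5480.94
-223.8 x + 17.2 y = -1254.92
Solving the 2×2 system: x ≈ 8.6, y ≈ 39.0 km.

8.6 km east, 39.0 km north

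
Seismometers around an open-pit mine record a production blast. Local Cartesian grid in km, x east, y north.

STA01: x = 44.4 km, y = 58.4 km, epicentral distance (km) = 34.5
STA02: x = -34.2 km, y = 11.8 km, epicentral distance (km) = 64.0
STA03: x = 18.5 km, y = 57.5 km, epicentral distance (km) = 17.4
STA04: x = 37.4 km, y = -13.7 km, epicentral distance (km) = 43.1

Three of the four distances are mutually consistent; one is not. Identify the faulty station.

STA03

Solve using three stations at a time. Using STA01, STA02, STA04 (subtract circle equations pairwise → linear system) gives (x, y) ≈ (27.6, 28.3).
Distances from that point to each station vs reported:
  STA01: calculated 34.5 vs reported 34.5 → residual 0.0 km
  STA02: calculated 64.0 vs reported 64.0 → residual 0.0 km
  STA03: calculated 30.6 vs reported 17.4 → residual 13.2 km
  STA04: calculated 43.1 vs reported 43.1 → residual 0.0 km
STA01, STA02, STA04 are mutually consistent (residuals ≈ 0); STA03 is off by 13.2 km.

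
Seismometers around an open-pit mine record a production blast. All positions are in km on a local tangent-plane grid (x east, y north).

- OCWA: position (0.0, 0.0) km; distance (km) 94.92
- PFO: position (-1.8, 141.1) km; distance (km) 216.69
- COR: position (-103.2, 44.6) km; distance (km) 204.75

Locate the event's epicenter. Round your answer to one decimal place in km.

(71.0, -63.0)

Circle about each station: x² + y² = 94.92²; (x + 1.8)² + (y − 141.1)² = 216.69²; (x + 103.2)² + (y − 44.6)² = 204.75².
Subtracting pairs of circle equations eliminates x²+y² and gives linear equations (the radical axes):
-3.6 x + 282.2 y = -18032.30
-206.4 x + 89.2 y = -20273.36
Solving the 2×2 system: x ≈ 71.0, y ≈ -63.0 km.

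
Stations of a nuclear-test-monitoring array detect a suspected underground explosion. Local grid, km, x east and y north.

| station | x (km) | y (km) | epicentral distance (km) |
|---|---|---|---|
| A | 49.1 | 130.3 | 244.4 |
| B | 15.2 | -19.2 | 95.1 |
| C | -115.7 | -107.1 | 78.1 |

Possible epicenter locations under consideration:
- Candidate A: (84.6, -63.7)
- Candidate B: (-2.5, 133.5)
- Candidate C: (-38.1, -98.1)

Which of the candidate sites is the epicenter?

Candidate C

For each candidate, compare |candidate − station| to the reported distance:
Candidate A: residuals A 47.2, B 12.7, C 126.8 → max 126.8 km
Candidate B: residuals A 192.7, B 58.6, C 187.8 → max 192.7 km
Candidate C: residuals A 0.1, B 0.1, C 0.0 → max 0.1 km
Only Candidate C has all residuals ≈ 0.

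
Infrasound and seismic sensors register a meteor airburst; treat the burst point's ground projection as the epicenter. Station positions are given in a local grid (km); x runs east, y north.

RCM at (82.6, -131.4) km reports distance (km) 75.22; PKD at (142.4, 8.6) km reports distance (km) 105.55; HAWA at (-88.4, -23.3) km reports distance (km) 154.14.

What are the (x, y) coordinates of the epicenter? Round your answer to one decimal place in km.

x ≈ 61.5 km, y ≈ -59.2 km

Circle about each station: (x − 82.6)² + (y + 131.4)² = 75.22²; (x − 142.4)² + (y − 8.6)² = 105.55²; (x + 88.4)² + (y + 23.3)² = 154.14².
Subtracting the RCM equation from the PKD and HAWA equations removes the quadratic terms:
119.6 x + 280.0 y = -9219.75
-342.0 x + 216.2 y = -33832.36
Solving the 2×2 system: x ≈ 61.5, y ≈ -59.2 km.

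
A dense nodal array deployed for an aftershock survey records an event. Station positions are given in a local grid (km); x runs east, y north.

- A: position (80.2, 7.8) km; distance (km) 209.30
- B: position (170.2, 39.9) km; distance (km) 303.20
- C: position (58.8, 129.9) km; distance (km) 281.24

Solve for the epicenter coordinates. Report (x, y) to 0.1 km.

-96.3 km east, -104.7 km north

Circle about each station: (x − 80.2)² + (y − 7.8)² = 209.30²; (x − 170.2)² + (y − 39.9)² = 303.20²; (x − 58.8)² + (y − 129.9)² = 281.24².
Subtracting the A equation from the B and C equations removes the quadratic terms:
180.0 x + 64.2 y = -24056.58
-42.8 x + 244.2 y = -21450.88
Solving the 2×2 system: x ≈ -96.3, y ≈ -104.7 km.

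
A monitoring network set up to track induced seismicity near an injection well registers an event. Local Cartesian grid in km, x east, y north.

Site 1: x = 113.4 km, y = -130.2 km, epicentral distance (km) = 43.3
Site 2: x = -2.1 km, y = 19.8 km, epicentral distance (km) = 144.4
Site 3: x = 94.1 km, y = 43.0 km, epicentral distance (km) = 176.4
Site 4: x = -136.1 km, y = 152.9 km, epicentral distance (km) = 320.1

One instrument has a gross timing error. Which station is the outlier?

Site 1

Solve using three stations at a time. Using Site 2, Site 3, Site 4 (subtract circle equations pairwise → linear system) gives (x, y) ≈ (29.4, -121.1).
Distances from that point to each station vs reported:
  Site 1: calculated 84.5 vs reported 43.3 → residual 41.2 km
  Site 2: calculated 144.3 vs reported 144.4 → residual 0.1 km
  Site 3: calculated 176.3 vs reported 176.4 → residual 0.1 km
  Site 4: calculated 320.1 vs reported 320.1 → residual 0.0 km
Site 2, Site 3, Site 4 are mutually consistent (residuals ≈ 0); Site 1 is off by 41.2 km.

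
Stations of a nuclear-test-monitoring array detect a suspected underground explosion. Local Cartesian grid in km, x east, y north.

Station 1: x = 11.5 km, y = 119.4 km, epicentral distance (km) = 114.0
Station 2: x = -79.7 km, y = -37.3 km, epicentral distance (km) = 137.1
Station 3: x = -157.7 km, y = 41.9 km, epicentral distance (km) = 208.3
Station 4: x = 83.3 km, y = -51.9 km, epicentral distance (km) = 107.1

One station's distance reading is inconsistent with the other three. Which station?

Solve using three stations at a time. Using Station 1, Station 2, Station 3 (subtract circle equations pairwise → linear system) gives (x, y) ≈ (48.4, 11.6).
Distances from that point to each station vs reported:
  Station 1: calculated 114.0 vs reported 114.0 → residual 0.0 km
  Station 2: calculated 137.1 vs reported 137.1 → residual 0.0 km
  Station 3: calculated 208.3 vs reported 208.3 → residual 0.0 km
  Station 4: calculated 72.5 vs reported 107.1 → residual 34.6 km
Station 1, Station 2, Station 3 are mutually consistent (residuals ≈ 0); Station 4 is off by 34.6 km.

Station 4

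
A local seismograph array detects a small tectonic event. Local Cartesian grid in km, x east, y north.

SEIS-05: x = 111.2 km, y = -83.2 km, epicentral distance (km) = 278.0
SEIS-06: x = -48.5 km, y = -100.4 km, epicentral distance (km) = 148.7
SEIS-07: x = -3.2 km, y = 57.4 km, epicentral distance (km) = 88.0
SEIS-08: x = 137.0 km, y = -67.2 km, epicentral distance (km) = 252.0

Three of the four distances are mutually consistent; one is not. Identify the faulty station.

SEIS-05

Solve using three stations at a time. Using SEIS-06, SEIS-07, SEIS-08 (subtract circle equations pairwise → linear system) gives (x, y) ≈ (-89.9, 42.4).
Distances from that point to each station vs reported:
  SEIS-05: calculated 237.1 vs reported 278.0 → residual 40.9 km
  SEIS-06: calculated 148.7 vs reported 148.7 → residual 0.0 km
  SEIS-07: calculated 88.0 vs reported 88.0 → residual 0.0 km
  SEIS-08: calculated 252.0 vs reported 252.0 → residual 0.0 km
SEIS-06, SEIS-07, SEIS-08 are mutually consistent (residuals ≈ 0); SEIS-05 is off by 40.9 km.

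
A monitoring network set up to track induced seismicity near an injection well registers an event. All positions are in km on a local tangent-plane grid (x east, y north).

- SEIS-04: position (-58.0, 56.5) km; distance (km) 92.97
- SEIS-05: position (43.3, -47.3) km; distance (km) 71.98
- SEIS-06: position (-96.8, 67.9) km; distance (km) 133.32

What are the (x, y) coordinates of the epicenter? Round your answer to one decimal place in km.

x ≈ 28.8 km, y ≈ 23.2 km

Circle about each station: (x + 58.0)² + (y − 56.5)² = 92.97²; (x − 43.3)² + (y + 47.3)² = 71.98²; (x + 96.8)² + (y − 67.9)² = 133.32².
Subtracting the SEIS-04 equation from the SEIS-05 and SEIS-06 equations removes the quadratic terms:
202.6 x − 207.6 y = 1018.23
-77.6 x + 22.8 y = -1706.40
Solving the 2×2 system: x ≈ 28.8, y ≈ 23.2 km.
Check against SEIS-04 (with the unrounded x, y): √((x + 58.0)²+(y − 56.5)²) = 92.97 ≈ 92.97 km. ✓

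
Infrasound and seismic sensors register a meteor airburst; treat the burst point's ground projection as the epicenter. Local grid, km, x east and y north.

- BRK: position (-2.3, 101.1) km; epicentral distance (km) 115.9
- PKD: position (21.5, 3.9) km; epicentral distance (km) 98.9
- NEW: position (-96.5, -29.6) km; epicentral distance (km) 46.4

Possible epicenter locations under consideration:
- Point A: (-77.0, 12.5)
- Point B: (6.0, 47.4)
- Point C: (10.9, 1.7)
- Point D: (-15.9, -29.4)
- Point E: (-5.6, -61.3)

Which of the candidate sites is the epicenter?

Point A

For each candidate, compare |candidate − station| to the reported distance:
Point A: residuals BRK 0.0, PKD 0.0, NEW 0.0 → max 0.0 km
Point B: residuals BRK 61.6, PKD 52.7, NEW 81.8 → max 81.8 km
Point C: residuals BRK 15.6, PKD 88.1, NEW 65.5 → max 88.1 km
Point D: residuals BRK 15.3, PKD 48.8, NEW 34.2 → max 48.8 km
Point E: residuals BRK 46.5, PKD 28.3, NEW 49.9 → max 49.9 km
Only Point A has all residuals ≈ 0.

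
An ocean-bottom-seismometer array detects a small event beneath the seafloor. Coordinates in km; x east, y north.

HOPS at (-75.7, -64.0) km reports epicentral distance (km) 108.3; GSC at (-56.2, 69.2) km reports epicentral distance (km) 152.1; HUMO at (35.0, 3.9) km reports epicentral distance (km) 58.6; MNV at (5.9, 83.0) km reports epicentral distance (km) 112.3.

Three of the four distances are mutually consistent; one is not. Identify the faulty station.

Solve using three stations at a time. Using HOPS, GSC, HUMO (subtract circle equations pairwise → linear system) gives (x, y) ≈ (32.2, -54.6).
Distances from that point to each station vs reported:
  HOPS: calculated 108.3 vs reported 108.3 → residual 0.0 km
  GSC: calculated 152.1 vs reported 152.1 → residual 0.0 km
  HUMO: calculated 58.5 vs reported 58.6 → residual 0.1 km
  MNV: calculated 140.1 vs reported 112.3 → residual 27.8 km
HOPS, GSC, HUMO are mutually consistent (residuals ≈ 0); MNV is off by 27.8 km.

MNV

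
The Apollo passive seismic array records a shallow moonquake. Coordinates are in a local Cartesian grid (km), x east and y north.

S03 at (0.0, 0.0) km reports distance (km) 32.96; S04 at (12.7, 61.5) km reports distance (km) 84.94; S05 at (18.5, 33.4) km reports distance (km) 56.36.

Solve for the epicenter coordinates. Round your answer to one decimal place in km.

Circle about each station: x² + y² = 32.96²; (x − 12.7)² + (y − 61.5)² = 84.94²; (x − 18.5)² + (y − 33.4)² = 56.36².
Subtracting pairs of circle equations eliminates x²+y² and gives linear equations (the radical axes):
25.4 x + 123.0 y = -2184.90
37.0 x + 66.8 y = -632.28
Solving the 2×2 system: x ≈ 23.9, y ≈ -22.7 km.
Check against S03 (with the unrounded x, y): √(x²+y²) = 32.95 ≈ 32.96 km. ✓

(23.9, -22.7)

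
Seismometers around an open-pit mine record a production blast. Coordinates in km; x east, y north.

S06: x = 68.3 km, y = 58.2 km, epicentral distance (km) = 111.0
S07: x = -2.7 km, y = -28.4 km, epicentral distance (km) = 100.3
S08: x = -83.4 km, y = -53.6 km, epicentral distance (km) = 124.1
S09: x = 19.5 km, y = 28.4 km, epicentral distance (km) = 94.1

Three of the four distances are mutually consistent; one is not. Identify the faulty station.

S09

Solve using three stations at a time. Using S06, S07, S08 (subtract circle equations pairwise → linear system) gives (x, y) ≈ (-42.7, 63.7).
Distances from that point to each station vs reported:
  S06: calculated 111.1 vs reported 111.0 → residual 0.1 km
  S07: calculated 100.4 vs reported 100.3 → residual 0.1 km
  S08: calculated 124.2 vs reported 124.1 → residual 0.1 km
  S09: calculated 71.5 vs reported 94.1 → residual 22.6 km
S06, S07, S08 are mutually consistent (residuals ≈ 0); S09 is off by 22.6 km.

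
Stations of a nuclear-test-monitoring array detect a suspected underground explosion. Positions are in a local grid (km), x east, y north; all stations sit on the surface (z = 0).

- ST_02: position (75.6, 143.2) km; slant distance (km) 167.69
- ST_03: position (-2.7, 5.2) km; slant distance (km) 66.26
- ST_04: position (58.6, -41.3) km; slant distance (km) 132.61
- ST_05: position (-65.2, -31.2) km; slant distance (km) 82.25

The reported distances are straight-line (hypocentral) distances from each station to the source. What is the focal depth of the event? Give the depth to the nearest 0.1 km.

z ≈ 46.4 km

Each station gives a sphere (x−x_i)² + (y−y_i)² + z² = d_i² (stations at z=0).
Subtracting the ST_02 sphere from ST_03 and ST_04: z² cancels, leaving linear equations in x and y:
-156.6 x − 276.0 y = -2457.72
-34.0 x − 369.0 y = -10547.43
Solving: x ≈ -41.408, y ≈ 32.399 km (keep extra digits for the depth step; rounded: -41.4, 32.4).
Then from the ST_02 sphere: z² = 167.69² − (x − 75.6)² − (y − 143.2)² with x = -41.408, y = 32.399, so z ≈ 46.392 ≈ 46.4 km.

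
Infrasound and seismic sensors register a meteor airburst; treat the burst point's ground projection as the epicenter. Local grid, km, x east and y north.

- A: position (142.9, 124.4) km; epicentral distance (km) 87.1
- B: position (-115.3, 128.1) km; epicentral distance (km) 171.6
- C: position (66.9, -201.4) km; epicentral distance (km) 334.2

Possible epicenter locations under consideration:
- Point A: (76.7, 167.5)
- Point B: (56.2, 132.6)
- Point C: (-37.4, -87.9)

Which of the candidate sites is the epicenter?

Point B

For each candidate, compare |candidate − station| to the reported distance:
Point A: residuals A 8.1, B 24.4, C 34.8 → max 34.8 km
Point B: residuals A 0.0, B 0.0, C 0.0 → max 0.0 km
Point C: residuals A 191.4, B 58.0, C 180.1 → max 191.4 km
Only Point B has all residuals ≈ 0.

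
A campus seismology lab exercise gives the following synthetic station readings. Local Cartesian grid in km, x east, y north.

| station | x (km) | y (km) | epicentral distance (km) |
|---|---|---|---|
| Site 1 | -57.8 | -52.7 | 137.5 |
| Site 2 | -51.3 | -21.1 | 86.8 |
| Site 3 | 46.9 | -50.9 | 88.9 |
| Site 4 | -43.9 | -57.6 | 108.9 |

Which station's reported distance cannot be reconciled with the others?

Solve using three stations at a time. Using Site 2, Site 3, Site 4 (subtract circle equations pairwise → linear system) gives (x, y) ≈ (16.8, 33.0).
Distances from that point to each station vs reported:
  Site 1: calculated 113.6 vs reported 137.5 → residual 23.9 km
  Site 2: calculated 87.0 vs reported 86.8 → residual 0.2 km
  Site 3: calculated 89.1 vs reported 88.9 → residual 0.2 km
  Site 4: calculated 109.1 vs reported 108.9 → residual 0.2 km
Site 2, Site 3, Site 4 are mutually consistent (residuals ≈ 0); Site 1 is off by 23.9 km.

Site 1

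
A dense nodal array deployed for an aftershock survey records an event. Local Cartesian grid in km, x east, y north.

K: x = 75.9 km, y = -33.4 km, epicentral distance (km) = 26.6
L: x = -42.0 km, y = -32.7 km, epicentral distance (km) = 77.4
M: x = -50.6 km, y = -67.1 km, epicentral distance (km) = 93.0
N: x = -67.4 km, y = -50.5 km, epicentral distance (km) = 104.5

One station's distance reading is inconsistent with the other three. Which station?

K

Solve using three stations at a time. Using L, M, N (subtract circle equations pairwise → linear system) gives (x, y) ≈ (35.4, -31.7).
Distances from that point to each station vs reported:
  K: calculated 40.5 vs reported 26.6 → residual 13.9 km
  L: calculated 77.4 vs reported 77.4 → residual 0.0 km
  M: calculated 93.0 vs reported 93.0 → residual 0.0 km
  N: calculated 104.5 vs reported 104.5 → residual 0.0 km
L, M, N are mutually consistent (residuals ≈ 0); K is off by 13.9 km.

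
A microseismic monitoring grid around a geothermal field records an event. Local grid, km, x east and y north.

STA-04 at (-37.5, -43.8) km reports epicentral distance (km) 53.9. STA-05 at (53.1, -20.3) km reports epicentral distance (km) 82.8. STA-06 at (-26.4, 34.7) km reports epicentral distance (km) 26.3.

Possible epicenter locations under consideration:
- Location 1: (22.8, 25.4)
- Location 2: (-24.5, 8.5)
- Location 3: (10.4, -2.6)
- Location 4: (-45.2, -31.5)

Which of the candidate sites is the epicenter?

Location 2

For each candidate, compare |candidate − station| to the reported distance:
Location 1: residuals STA-04 37.9, STA-05 28.0, STA-06 23.8 → max 37.9 km
Location 2: residuals STA-04 0.0, STA-05 0.0, STA-06 0.0 → max 0.0 km
Location 3: residuals STA-04 9.3, STA-05 36.6, STA-06 26.1 → max 36.6 km
Location 4: residuals STA-04 39.4, STA-05 16.1, STA-06 42.5 → max 42.5 km
Only Location 2 has all residuals ≈ 0.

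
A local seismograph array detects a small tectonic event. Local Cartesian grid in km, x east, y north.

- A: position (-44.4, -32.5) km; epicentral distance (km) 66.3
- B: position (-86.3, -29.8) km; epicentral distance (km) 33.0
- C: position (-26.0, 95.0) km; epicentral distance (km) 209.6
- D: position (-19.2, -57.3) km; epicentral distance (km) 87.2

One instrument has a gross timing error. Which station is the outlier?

C

Solve using three stations at a time. Using A, B, D (subtract circle equations pairwise → linear system) gives (x, y) ≈ (-106.4, -56.0).
Distances from that point to each station vs reported:
  A: calculated 66.3 vs reported 66.3 → residual 0.0 km
  B: calculated 33.1 vs reported 33.0 → residual 0.1 km
  C: calculated 171.1 vs reported 209.6 → residual 38.5 km
  D: calculated 87.2 vs reported 87.2 → residual 0.0 km
A, B, D are mutually consistent (residuals ≈ 0); C is off by 38.5 km.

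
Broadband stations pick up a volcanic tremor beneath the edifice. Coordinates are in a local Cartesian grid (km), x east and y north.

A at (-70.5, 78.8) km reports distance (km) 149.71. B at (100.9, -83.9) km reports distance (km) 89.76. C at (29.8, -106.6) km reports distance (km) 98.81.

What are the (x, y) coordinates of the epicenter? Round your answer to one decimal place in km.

Circle about each station: (x + 70.5)² + (y − 78.8)² = 149.71²; (x − 100.9)² + (y + 83.9)² = 89.76²; (x − 29.8)² + (y + 106.6)² = 98.81².
Subtracting the A equation from the B and C equations removes the quadratic terms:
342.8 x − 325.4 y = 20396.56
200.6 x − 370.8 y = 13721.58
Solving the 2×2 system: x ≈ 50.1, y ≈ -9.9 km.
Check against A (with the unrounded x, y): √((x + 70.5)²+(y − 78.8)²) = 149.71 ≈ 149.71 km. ✓

50.1 km east, -9.9 km north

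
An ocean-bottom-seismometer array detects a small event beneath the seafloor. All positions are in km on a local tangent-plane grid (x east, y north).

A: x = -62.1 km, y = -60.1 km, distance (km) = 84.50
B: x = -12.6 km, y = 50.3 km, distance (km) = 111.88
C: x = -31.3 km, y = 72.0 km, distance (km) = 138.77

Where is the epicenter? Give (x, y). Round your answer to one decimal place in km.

Circle about each station: (x + 62.1)² + (y + 60.1)² = 84.50²; (x + 12.6)² + (y − 50.3)² = 111.88²; (x + 31.3)² + (y − 72.0)² = 138.77².
Subtracting the A equation from the B and C equations removes the quadratic terms:
99.0 x + 220.8 y = -10156.45
61.6 x + 264.2 y = -13421.59
Solving the 2×2 system: x ≈ 22.3, y ≈ -56.0 km.
Check against A (with the unrounded x, y): √((x + 62.1)²+(y + 60.1)²) = 84.51 ≈ 84.50 km. ✓

x ≈ 22.3 km, y ≈ -56.0 km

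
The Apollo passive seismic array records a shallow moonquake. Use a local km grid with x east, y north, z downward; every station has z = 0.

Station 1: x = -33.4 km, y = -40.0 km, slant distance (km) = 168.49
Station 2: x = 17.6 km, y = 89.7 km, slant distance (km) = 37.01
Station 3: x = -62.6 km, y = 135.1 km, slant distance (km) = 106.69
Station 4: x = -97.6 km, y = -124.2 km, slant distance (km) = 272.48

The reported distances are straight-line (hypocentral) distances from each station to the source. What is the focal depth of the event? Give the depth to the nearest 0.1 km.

21.9 km

Each station gives a sphere (x−x_i)² + (y−y_i)² + z² = d_i² (stations at z=0).
Subtracting the Station 1 sphere from Station 2 and Station 3: z² cancels, leaving linear equations in x and y:
102.0 x + 259.4 y = 32659.43
-58.4 x + 350.2 y = 36461.33
Solving: x ≈ 38.909, y ≈ 110.604 km (keep extra digits for the depth step; rounded: 38.9, 110.6).
Then from the Station 1 sphere: z² = 168.49² − (x + 33.4)² − (y + 40.0)² with x = 38.909, y = 110.604, so z ≈ 21.880 ≈ 21.9 km.
Check against Station 4 (with the unrounded solution): distance 272.48 ≈ 272.48 km. ✓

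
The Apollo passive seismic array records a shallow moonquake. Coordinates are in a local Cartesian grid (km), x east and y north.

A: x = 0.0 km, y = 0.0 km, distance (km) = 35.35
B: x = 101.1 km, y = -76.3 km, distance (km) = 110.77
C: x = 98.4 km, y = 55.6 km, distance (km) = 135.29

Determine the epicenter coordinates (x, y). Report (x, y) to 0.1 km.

Circle about each station: x² + y² = 35.35²; (x − 101.1)² + (y + 76.3)² = 110.77²; (x − 98.4)² + (y − 55.6)² = 135.29².
Subtracting the A equation from the B and C equations removes the quadratic terms:
202.2 x − 152.6 y = 5022.53
196.8 x + 111.2 y = -4279.84
Solving the 2×2 system: x ≈ -1.8, y ≈ -35.3 km.

(-1.8, -35.3)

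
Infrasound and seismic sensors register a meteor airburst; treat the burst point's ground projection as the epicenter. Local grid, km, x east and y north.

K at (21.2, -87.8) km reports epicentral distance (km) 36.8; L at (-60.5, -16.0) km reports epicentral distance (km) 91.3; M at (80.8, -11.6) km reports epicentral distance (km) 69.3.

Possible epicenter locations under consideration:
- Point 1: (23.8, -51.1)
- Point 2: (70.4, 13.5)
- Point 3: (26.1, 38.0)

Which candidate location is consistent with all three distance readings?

Point 1

For each candidate, compare |candidate − station| to the reported distance:
Point 1: residuals K 0.0, L 0.0, M 0.0 → max 0.0 km
Point 2: residuals K 75.8, L 42.9, M 42.1 → max 75.8 km
Point 3: residuals K 89.1, L 10.8, M 4.5 → max 89.1 km
Only Point 1 has all residuals ≈ 0.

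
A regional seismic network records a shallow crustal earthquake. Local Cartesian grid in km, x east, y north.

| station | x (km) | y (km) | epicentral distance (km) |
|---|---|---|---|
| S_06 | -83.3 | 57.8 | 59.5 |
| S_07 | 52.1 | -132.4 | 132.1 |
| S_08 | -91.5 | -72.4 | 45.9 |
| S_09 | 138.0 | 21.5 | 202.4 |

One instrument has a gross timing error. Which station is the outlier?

Solve using three stations at a time. Using S_07, S_08, S_09 (subtract circle equations pairwise → linear system) gives (x, y) ≈ (-51.3, -50.2).
Distances from that point to each station vs reported:
  S_06: calculated 112.6 vs reported 59.5 → residual 53.1 km
  S_07: calculated 132.1 vs reported 132.1 → residual 0.0 km
  S_08: calculated 45.9 vs reported 45.9 → residual 0.0 km
  S_09: calculated 202.4 vs reported 202.4 → residual 0.0 km
S_07, S_08, S_09 are mutually consistent (residuals ≈ 0); S_06 is off by 53.1 km.

S_06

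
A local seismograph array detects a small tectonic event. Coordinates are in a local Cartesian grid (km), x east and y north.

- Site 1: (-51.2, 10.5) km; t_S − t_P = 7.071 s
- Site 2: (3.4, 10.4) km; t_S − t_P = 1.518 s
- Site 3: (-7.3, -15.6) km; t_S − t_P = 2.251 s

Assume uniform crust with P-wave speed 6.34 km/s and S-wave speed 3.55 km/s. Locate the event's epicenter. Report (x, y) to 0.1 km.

Distance from S−P lag: d = Δt · v_P v_S / (v_P − v_S) = Δt · (6.34·3.55)/(6.34−3.55) ≈ 8.0670·Δt.
So d_Site 1 = 57.04, d_Site 2 = 12.25, d_Site 3 = 18.16 km.
Circle about each station: (x + 51.2)² + (y − 10.5)² = 57.04²; (x − 3.4)² + (y − 10.4)² = 12.25²; (x + 7.3)² + (y + 15.6)² = 18.16².
Subtracting the Site 1 equation from the Site 2 and Site 3 equations removes the quadratic terms:
109.2 x − 0.2 y = 491.53
87.8 x − 52.2 y = 488.74
Solving the 2×2 system: x ≈ 4.5, y ≈ -1.8 km.

(4.5, -1.8)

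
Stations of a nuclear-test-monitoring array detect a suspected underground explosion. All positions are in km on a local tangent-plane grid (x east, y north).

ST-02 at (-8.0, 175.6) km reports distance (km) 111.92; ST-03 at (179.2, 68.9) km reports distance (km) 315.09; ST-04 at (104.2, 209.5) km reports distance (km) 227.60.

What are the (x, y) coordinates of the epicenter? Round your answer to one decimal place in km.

-119.7 km east, 168.6 km north

Circle about each station: (x + 8.0)² + (y − 175.6)² = 111.92²; (x − 179.2)² + (y − 68.9)² = 315.09²; (x − 104.2)² + (y − 209.5)² = 227.60².
Subtracting pairs of circle equations eliminates x²+y² and gives linear equations (the radical axes):
374.4 x − 213.4 y = -80795.13
224.4 x + 67.8 y = -15427.14
Solving the 2×2 system: x ≈ -119.7, y ≈ 168.6 km.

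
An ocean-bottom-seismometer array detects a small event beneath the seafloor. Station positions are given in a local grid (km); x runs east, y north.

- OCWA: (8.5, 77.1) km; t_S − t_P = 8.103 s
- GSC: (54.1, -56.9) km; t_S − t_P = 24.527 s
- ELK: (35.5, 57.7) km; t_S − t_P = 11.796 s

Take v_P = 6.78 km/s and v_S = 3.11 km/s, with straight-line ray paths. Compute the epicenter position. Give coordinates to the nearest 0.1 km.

Distance from S−P lag: d = Δt · v_P v_S / (v_P − v_S) = Δt · (6.78·3.11)/(6.78−3.11) ≈ 5.7454·Δt.
So d_OCWA = 46.56, d_GSC = 140.92, d_ELK = 67.77 km.
Circle about each station: (x − 8.5)² + (y − 77.1)² = 46.56²; (x − 54.1)² + (y + 56.9)² = 140.92²; (x − 35.5)² + (y − 57.7)² = 67.77².
Subtracting the OCWA equation from the GSC and ELK equations removes the quadratic terms:
91.2 x − 268.0 y = -17542.85
54.0 x − 38.8 y = -3852.06
Solving the 2×2 system: x ≈ -32.2, y ≈ 54.5 km.
Check against OCWA (with the unrounded x, y): √((x − 8.5)²+(y − 77.1)²) = 46.52 ≈ 46.56 km. ✓

x ≈ -32.2 km, y ≈ 54.5 km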